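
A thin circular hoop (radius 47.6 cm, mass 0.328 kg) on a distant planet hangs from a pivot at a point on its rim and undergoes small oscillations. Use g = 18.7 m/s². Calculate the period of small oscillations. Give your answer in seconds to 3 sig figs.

1.42 s

I_cm = mr² = 0.07432 kg·m². The pivot is at distance d = 0.476 m from the centre of mass.
By the parallel-axis theorem, I = I_cm + md² = 0.07432 + 0.07432 = 0.1486 kg·m².
T = 2π√(I/(mgd)) = 2π√(0.1486/(0.328 × 18.7 × 0.476)) = 1.42 s.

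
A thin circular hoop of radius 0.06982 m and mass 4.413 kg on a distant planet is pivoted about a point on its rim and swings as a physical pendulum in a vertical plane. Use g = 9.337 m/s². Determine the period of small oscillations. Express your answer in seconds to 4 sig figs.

I_cm = mr² = 0.021513 kg·m². The pivot is at distance d = 0.06982 m from the centre of mass.
By the parallel-axis theorem, I = I_cm + md² = 0.021513 + 0.021513 = 0.043025 kg·m².
T = 2π√(I/(mgd)) = 2π√(0.043025/(4.413 × 9.337 × 0.06982)) = 0.7684 s.

0.7684 s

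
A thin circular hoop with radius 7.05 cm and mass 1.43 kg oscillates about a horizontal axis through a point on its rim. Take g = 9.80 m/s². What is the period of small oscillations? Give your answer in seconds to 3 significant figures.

0.754 s

I_cm = mr² = 0.007107 kg·m². The pivot is at distance d = 0.0705 m from the centre of mass.
By the parallel-axis theorem, I = I_cm + md² = 0.007107 + 0.007107 = 0.01421 kg·m².
T = 2π√(I/(mgd)) = 2π√(0.01421/(1.43 × 9.80 × 0.0705)) = 0.754 s.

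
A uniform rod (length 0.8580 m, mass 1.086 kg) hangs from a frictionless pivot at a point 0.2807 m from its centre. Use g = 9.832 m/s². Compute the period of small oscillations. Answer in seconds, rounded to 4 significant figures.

1.416 s

For a physical pendulum T = 2π√(I/(mgd)), with d = 0.28070 m from pivot to centre of mass.
I_cm = mL²/12 = 1.086 × 0.8580²/12 = 0.066623 kg·m²; I = I_cm + md² = 0.066623 + 1.086 × 0.28070² = 0.15219 kg·m².
T = 2π√(0.15219/(1.086 × 9.832 × 0.28070)) = 1.416 s.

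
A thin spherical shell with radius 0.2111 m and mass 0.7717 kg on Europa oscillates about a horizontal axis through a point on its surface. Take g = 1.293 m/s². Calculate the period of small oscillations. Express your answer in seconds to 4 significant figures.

3.278 s

I_cm = (2/3)mr² = 0.022926 kg·m². The pivot is at distance d = 0.2111 m from the centre of mass.
By the parallel-axis theorem, I = I_cm + md² = 0.022926 + 0.034389 = 0.057316 kg·m².
T = 2π√(I/(mgd)) = 2π√(0.057316/(0.7717 × 1.293 × 0.2111)) = 3.278 s.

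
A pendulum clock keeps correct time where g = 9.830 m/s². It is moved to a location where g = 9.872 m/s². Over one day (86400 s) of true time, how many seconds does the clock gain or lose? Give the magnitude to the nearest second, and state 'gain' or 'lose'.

The clock's period scales as T ∝ 1/√g, so T'/T = √(9.830/9.872) = 0.997871.
In 86400 s of true time the clock registers 86400/0.997871 = 86584.4 s, so it gains 184 s.

gain 184 s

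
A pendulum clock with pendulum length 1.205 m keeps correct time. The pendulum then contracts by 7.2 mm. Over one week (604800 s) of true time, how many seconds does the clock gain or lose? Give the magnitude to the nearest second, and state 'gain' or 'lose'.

T ∝ √L, so T'/T = √(1.19780/1.205) = 0.997008.
In 604800 s of true time the clock registers 604800/0.997008 = 606615.0 s, so it gains 1815 s.

gain 1815 s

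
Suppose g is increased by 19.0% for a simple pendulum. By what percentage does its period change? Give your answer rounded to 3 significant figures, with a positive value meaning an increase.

-8.33%

T ∝ 1/√g, so T'/T = 1/√(1.190) = 0.9167.
Percentage change in T = (0.9167 − 1) × 100% = -8.33%.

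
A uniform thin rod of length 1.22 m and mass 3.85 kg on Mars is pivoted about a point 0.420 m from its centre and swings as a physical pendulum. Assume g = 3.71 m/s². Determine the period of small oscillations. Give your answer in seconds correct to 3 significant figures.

For a physical pendulum T = 2π√(I/(mgd)), with d = 0.4200 m from pivot to centre of mass.
I_cm = mL²/12 = 3.85 × 1.22²/12 = 0.4775 kg·m²; I = I_cm + md² = 0.4775 + 3.85 × 0.4200² = 1.157 kg·m².
T = 2π√(1.157/(3.85 × 3.71 × 0.4200)) = 2.76 s.

2.76 s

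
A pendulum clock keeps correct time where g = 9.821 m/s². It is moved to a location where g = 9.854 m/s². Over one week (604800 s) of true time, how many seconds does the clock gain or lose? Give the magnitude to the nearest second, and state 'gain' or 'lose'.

The clock's period scales as T ∝ 1/√g, so T'/T = √(9.821/9.854) = 0.998324.
In 604800 s of true time the clock registers 604800/0.998324 = 605815.3 s, so it gains 1015 s.

gain 1015 s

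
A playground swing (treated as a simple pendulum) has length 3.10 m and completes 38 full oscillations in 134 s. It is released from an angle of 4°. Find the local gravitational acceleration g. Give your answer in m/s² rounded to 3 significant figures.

T = 134/38 = 3.526 s.
From T = 2π√(L/g), g = 4π²L/T² = 4π² × 3.10/3.526² = 9.84 m/s².

9.84 m/s²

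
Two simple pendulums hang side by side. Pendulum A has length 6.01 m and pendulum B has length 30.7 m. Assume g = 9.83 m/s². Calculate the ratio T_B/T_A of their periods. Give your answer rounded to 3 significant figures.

2.26

T ∝ √L, so T_B/T_A = √(L_B/L_A) = √(30.7/6.01) = 2.26.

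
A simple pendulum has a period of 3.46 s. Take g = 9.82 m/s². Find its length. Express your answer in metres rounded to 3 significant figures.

2.98 m

From T = 2π√(L/g), L = gT²/(4π²) = 9.82 × 3.460²/(4π²) = 2.98 m.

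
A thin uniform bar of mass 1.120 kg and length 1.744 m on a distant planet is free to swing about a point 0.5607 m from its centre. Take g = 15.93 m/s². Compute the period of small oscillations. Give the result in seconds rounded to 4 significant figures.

For a physical pendulum T = 2π√(I/(mgd)), with d = 0.56070 m from pivot to centre of mass.
I_cm = mL²/12 = 1.120 × 1.744²/12 = 0.28388 kg·m²; I = I_cm + md² = 0.28388 + 1.120 × 0.56070² = 0.63599 kg·m².
T = 2π√(0.63599/(1.120 × 15.93 × 0.56070)) = 1.584 s.

1.584 s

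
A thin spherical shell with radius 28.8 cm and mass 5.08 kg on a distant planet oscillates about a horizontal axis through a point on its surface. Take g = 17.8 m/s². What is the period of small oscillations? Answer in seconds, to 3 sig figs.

I_cm = (2/3)mr² = 0.2809 kg·m². The pivot is at distance d = 0.288 m from the centre of mass.
By the parallel-axis theorem, I = I_cm + md² = 0.2809 + 0.4214 = 0.7023 kg·m².
T = 2π√(I/(mgd)) = 2π√(0.7023/(5.08 × 17.8 × 0.288)) = 1.03 s.

1.03 s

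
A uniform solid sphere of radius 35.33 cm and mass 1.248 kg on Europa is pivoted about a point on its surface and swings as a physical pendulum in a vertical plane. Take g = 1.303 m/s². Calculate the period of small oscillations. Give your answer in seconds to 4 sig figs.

3.871 s

I_cm = (2/5)mr² = 0.062311 kg·m². The pivot is at distance d = 0.3533 m from the centre of mass.
By the parallel-axis theorem, I = I_cm + md² = 0.062311 + 0.15578 = 0.21809 kg·m².
T = 2π√(I/(mgd)) = 2π√(0.21809/(1.248 × 1.303 × 0.3533)) = 3.871 s.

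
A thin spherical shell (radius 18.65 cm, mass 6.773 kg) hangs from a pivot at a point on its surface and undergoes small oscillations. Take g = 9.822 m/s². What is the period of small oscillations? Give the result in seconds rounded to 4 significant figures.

I_cm = (2/3)mr² = 0.15705 kg·m². The pivot is at distance d = 0.1865 m from the centre of mass.
By the parallel-axis theorem, I = I_cm + md² = 0.15705 + 0.23558 = 0.39263 kg·m².
T = 2π√(I/(mgd)) = 2π√(0.39263/(6.773 × 9.822 × 0.1865)) = 1.118 s.

1.118 s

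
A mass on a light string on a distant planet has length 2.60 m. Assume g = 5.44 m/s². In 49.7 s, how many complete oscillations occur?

T = 2π√(L/g) = 2π√(2.60/5.44) = 4.344 s.
Number of complete oscillations = ⌊49.7/4.344⌋ = ⌊11.44⌋ = 11.

11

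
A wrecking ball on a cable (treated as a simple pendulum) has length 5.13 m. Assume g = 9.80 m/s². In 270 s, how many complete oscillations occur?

T = 2π√(L/g) = 2π√(5.13/9.80) = 4.546 s.
Number of complete oscillations = ⌊270/4.546⌋ = ⌊59.39⌋ = 59.

59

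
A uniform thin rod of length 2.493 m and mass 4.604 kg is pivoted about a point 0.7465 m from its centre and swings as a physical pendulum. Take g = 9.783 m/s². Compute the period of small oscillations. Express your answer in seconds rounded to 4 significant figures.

For a physical pendulum T = 2π√(I/(mgd)), with d = 0.74650 m from pivot to centre of mass.
I_cm = mL²/12 = 4.604 × 2.493²/12 = 2.3845 kg·m²; I = I_cm + md² = 2.3845 + 4.604 × 0.74650² = 4.9501 kg·m².
T = 2π√(4.9501/(4.604 × 9.783 × 0.74650)) = 2.411 s.

2.411 s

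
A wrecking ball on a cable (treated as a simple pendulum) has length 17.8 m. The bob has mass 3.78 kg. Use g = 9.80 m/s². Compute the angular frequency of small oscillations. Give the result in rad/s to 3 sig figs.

0.742 rad/s

ω = √(g/L) = √(9.80/17.8) = 0.742 rad/s.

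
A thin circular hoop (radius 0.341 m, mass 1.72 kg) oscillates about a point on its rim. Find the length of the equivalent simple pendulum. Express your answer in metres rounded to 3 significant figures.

0.682 m

The equivalent simple-pendulum length is L_eq = I/(md), where I is about the pivot and d = 0.3410 m.
I_cm = mR² = 0.2000 kg·m², so I = I_cm + md² = 0.2000 + 0.2000 = 0.4000 kg·m².
L_eq = 0.4000/(1.72 × 0.3410) = 0.682 m.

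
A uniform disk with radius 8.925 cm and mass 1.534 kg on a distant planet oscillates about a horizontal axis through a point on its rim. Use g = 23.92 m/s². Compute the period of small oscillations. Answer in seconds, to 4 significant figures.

I_cm = ½mr² = 0.0061096 kg·m². The pivot is at distance d = 0.08925 m from the centre of mass.
By the parallel-axis theorem, I = I_cm + md² = 0.0061096 + 0.012219 = 0.018329 kg·m².
T = 2π√(I/(mgd)) = 2π√(0.018329/(1.534 × 23.92 × 0.08925)) = 0.4701 s.

0.4701 s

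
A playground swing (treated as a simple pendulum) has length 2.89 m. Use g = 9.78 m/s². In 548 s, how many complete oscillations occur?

T = 2π√(L/g) = 2π√(2.89/9.78) = 3.416 s.
Number of complete oscillations = ⌊548/3.416⌋ = ⌊160.4⌋ = 160.

160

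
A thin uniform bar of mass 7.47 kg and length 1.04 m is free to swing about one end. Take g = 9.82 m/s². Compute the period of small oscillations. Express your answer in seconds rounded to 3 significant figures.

1.67 s

For a physical pendulum T = 2π√(I/(mgd)), with d = 0.5200 m from pivot to centre of mass.
I_cm = mL²/12 = 7.47 × 1.04²/12 = 0.6733 kg·m²; I = I_cm + md² = 0.6733 + 7.47 × 0.5200² = 2.693 kg·m².
T = 2π√(2.693/(7.47 × 9.82 × 0.5200)) = 1.67 s.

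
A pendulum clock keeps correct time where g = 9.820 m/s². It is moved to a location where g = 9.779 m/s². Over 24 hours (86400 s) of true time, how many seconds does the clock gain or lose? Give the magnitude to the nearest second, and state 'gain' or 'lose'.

lose 181 s

The clock's period scales as T ∝ 1/√g, so T'/T = √(9.820/9.779) = 1.00209.
In 86400 s of true time the clock registers 86400/1.00209 = 86219.4 s, so it loses 181 s.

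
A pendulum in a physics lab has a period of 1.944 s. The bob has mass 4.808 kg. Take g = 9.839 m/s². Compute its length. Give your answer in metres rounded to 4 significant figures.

From T = 2π√(L/g), L = gT²/(4π²) = 9.839 × 1.9440²/(4π²) = 0.9419 m.

0.9419 m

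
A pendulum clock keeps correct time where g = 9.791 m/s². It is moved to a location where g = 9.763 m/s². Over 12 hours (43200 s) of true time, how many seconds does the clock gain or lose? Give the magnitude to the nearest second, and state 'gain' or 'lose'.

lose 62 s

The clock's period scales as T ∝ 1/√g, so T'/T = √(9.791/9.763) = 1.00143.
In 43200 s of true time the clock registers 43200/1.00143 = 43138.2 s, so it loses 62 s.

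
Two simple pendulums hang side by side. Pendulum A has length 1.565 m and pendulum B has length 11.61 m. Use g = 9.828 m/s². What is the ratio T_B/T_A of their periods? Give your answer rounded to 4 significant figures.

T ∝ √L, so T_B/T_A = √(L_B/L_A) = √(11.61/1.565) = 2.724.

2.724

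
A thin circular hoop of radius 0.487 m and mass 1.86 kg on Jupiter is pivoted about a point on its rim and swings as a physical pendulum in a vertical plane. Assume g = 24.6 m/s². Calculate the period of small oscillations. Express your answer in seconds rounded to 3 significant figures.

1.25 s

I_cm = mr² = 0.4411 kg·m². The pivot is at distance d = 0.487 m from the centre of mass.
By the parallel-axis theorem, I = I_cm + md² = 0.4411 + 0.4411 = 0.8823 kg·m².
T = 2π√(I/(mgd)) = 2π√(0.8823/(1.86 × 24.6 × 0.487)) = 1.25 s.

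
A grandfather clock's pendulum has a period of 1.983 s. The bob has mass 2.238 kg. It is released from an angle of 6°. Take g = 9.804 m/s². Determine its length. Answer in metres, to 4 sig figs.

From T = 2π√(L/g), L = gT²/(4π²) = 9.804 × 1.9830²/(4π²) = 0.9765 m.

0.9765 m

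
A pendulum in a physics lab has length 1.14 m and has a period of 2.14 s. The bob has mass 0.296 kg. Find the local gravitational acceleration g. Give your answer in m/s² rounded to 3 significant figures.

9.83 m/s²

From T = 2π√(L/g), g = 4π²L/T² = 4π² × 1.14/2.140² = 9.83 m/s².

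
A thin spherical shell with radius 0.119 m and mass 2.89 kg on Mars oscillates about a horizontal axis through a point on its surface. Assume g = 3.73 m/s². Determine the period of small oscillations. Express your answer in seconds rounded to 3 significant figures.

I_cm = (2/3)mr² = 0.02728 kg·m². The pivot is at distance d = 0.119 m from the centre of mass.
By the parallel-axis theorem, I = I_cm + md² = 0.02728 + 0.04093 = 0.06821 kg·m².
T = 2π√(I/(mgd)) = 2π√(0.06821/(2.89 × 3.73 × 0.119)) = 1.45 s.

1.45 s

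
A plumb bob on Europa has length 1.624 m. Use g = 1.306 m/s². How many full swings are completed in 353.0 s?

50

T = 2π√(L/g) = 2π√(1.624/1.306) = 7.0065 s.
Number of complete oscillations = ⌊353.0/7.0065⌋ = ⌊50.382⌋ = 50.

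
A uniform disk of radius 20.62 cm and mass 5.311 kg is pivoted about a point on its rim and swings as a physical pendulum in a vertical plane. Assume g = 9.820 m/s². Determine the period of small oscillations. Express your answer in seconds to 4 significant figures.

I_cm = ½mr² = 0.11291 kg·m². The pivot is at distance d = 0.2062 m from the centre of mass.
By the parallel-axis theorem, I = I_cm + md² = 0.11291 + 0.22582 = 0.33872 kg·m².
T = 2π√(I/(mgd)) = 2π√(0.33872/(5.311 × 9.820 × 0.2062)) = 1.115 s.

1.115 s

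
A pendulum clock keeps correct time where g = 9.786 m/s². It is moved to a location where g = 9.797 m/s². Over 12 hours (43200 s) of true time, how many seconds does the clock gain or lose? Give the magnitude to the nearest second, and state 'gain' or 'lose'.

The clock's period scales as T ∝ 1/√g, so T'/T = √(9.786/9.797) = 0.999438.
In 43200 s of true time the clock registers 43200/0.999438 = 43224.3 s, so it gains 24 s.

gain 24 s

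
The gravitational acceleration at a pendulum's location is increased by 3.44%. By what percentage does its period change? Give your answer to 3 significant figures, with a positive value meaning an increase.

T ∝ 1/√g, so T'/T = 1/√(1.034) = 0.9832.
Percentage change in T = (0.9832 − 1) × 100% = -1.68%.

-1.68%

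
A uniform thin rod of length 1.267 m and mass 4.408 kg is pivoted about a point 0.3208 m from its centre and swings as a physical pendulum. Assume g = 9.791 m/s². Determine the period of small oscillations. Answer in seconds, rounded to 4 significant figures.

1.725 s

For a physical pendulum T = 2π√(I/(mgd)), with d = 0.32080 m from pivot to centre of mass.
I_cm = mL²/12 = 4.408 × 1.267²/12 = 0.58968 kg·m²; I = I_cm + md² = 0.58968 + 4.408 × 0.32080² = 1.0433 kg·m².
T = 2π√(1.0433/(4.408 × 9.791 × 0.32080)) = 1.725 s.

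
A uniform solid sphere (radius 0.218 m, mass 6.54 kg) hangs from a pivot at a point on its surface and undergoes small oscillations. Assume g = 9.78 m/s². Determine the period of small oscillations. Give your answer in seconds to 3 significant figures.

1.11 s

I_cm = (2/5)mr² = 0.1243 kg·m². The pivot is at distance d = 0.218 m from the centre of mass.
By the parallel-axis theorem, I = I_cm + md² = 0.1243 + 0.3108 = 0.4351 kg·m².
T = 2π√(I/(mgd)) = 2π√(0.4351/(6.54 × 9.78 × 0.218)) = 1.11 s.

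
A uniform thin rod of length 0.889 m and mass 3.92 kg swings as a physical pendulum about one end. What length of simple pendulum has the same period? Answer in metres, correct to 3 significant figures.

0.593 m

The equivalent simple-pendulum length is L_eq = I/(md), where I is about the pivot and d = 0.4445 m.
I_cm = (1/12)mL² = 0.2582 kg·m², so I = I_cm + md² = 0.2582 + 0.7745 = 1.033 kg·m².
L_eq = 1.033/(3.92 × 0.4445) = 0.593 m.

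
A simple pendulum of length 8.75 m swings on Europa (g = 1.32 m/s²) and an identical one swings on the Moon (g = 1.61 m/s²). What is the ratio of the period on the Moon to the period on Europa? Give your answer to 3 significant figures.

0.905

T ∝ 1/√g, so T₂/T₁ = √(g₁/g₂) = √(1.32/1.61) = 0.905.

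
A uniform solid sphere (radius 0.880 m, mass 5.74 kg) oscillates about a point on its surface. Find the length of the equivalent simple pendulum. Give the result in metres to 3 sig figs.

The equivalent simple-pendulum length is L_eq = I/(md), where I is about the pivot and d = 0.8800 m.
I_cm = (2/5)mR² = 1.778 kg·m², so I = I_cm + md² = 1.778 + 4.445 = 6.223 kg·m².
L_eq = 6.223/(5.74 × 0.8800) = 1.23 m.

1.23 m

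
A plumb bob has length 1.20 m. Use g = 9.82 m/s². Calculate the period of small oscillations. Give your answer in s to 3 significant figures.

T = 2π√(L/g) = 2π√(1.20/9.82) = 2π × 0.3496 = 2.20 s.

2.20 s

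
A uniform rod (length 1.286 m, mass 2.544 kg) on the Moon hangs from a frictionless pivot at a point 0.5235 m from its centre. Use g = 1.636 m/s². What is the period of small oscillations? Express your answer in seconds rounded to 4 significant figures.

4.357 s

For a physical pendulum T = 2π√(I/(mgd)), with d = 0.52350 m from pivot to centre of mass.
I_cm = mL²/12 = 2.544 × 1.286²/12 = 0.35060 kg·m²; I = I_cm + md² = 0.35060 + 2.544 × 0.52350² = 1.0478 kg·m².
T = 2π√(1.0478/(2.544 × 1.636 × 0.52350)) = 4.357 s.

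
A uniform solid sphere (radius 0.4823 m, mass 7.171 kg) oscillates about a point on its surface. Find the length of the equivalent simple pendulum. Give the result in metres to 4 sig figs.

The equivalent simple-pendulum length is L_eq = I/(md), where I is about the pivot and d = 0.48230 m.
I_cm = (2/5)mR² = 0.66723 kg·m², so I = I_cm + md² = 0.66723 + 1.6681 = 2.3353 kg·m².
L_eq = 2.3353/(7.171 × 0.48230) = 0.6752 m.

0.6752 m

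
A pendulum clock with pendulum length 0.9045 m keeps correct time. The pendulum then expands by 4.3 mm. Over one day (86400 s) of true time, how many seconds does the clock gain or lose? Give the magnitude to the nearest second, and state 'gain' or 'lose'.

lose 205 s

T ∝ √L, so T'/T = √(0.90880/0.9045) = 1.00237.
In 86400 s of true time the clock registers 86400/1.00237 = 86195.4 s, so it loses 205 s.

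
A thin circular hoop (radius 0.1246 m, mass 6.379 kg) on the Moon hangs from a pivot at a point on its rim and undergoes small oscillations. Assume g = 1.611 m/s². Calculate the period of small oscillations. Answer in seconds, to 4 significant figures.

2.471 s

I_cm = mr² = 0.099035 kg·m². The pivot is at distance d = 0.1246 m from the centre of mass.
By the parallel-axis theorem, I = I_cm + md² = 0.099035 + 0.099035 = 0.19807 kg·m².
T = 2π√(I/(mgd)) = 2π√(0.19807/(6.379 × 1.611 × 0.1246)) = 2.471 s.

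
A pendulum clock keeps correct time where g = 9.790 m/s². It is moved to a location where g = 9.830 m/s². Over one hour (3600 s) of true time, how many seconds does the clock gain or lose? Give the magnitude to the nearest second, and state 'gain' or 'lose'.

The clock's period scales as T ∝ 1/√g, so T'/T = √(9.790/9.830) = 0.997963.
In 3600 s of true time the clock registers 3600/0.997963 = 3607.3 s, so it gains 7 s.

gain 7 s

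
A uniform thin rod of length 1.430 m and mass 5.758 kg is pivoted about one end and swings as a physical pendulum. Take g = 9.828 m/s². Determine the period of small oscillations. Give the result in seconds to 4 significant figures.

For a physical pendulum T = 2π√(I/(mgd)), with d = 0.71500 m from pivot to centre of mass.
I_cm = mL²/12 = 5.758 × 1.430²/12 = 0.98121 kg·m²; I = I_cm + md² = 0.98121 + 5.758 × 0.71500² = 3.9248 kg·m².
T = 2π√(3.9248/(5.758 × 9.828 × 0.71500)) = 1.957 s.

1.957 s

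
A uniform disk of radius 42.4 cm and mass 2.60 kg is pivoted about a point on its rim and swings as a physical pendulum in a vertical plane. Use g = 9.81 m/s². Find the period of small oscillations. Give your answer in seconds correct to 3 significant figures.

1.60 s

I_cm = ½mr² = 0.2337 kg·m². The pivot is at distance d = 0.424 m from the centre of mass.
By the parallel-axis theorem, I = I_cm + md² = 0.2337 + 0.4674 = 0.7011 kg·m².
T = 2π√(I/(mgd)) = 2π√(0.7011/(2.60 × 9.81 × 0.424)) = 1.60 s.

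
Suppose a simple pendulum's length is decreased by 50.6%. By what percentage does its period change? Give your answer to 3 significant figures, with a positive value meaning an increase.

-29.7%

T ∝ √L, so T'/T = √(0.4940) = 0.7029.
Percentage change in T = (0.7029 − 1) × 100% = -29.7%.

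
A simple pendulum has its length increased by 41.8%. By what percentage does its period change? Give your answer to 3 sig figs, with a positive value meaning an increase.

T ∝ √L, so T'/T = √(1.418) = 1.191.
Percentage change in T = (1.191 − 1) × 100% = 19.1%.

19.1%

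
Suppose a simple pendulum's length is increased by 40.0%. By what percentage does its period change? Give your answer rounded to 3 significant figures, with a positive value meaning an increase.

18.3%

T ∝ √L, so T'/T = √(1.400) = 1.183.
Percentage change in T = (1.183 − 1) × 100% = 18.3%.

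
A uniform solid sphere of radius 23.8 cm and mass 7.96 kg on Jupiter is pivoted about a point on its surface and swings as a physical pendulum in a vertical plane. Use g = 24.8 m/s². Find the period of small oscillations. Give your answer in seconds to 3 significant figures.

0.728 s

I_cm = (2/5)mr² = 0.1804 kg·m². The pivot is at distance d = 0.238 m from the centre of mass.
By the parallel-axis theorem, I = I_cm + md² = 0.1804 + 0.4509 = 0.6312 kg·m².
T = 2π√(I/(mgd)) = 2π√(0.6312/(7.96 × 24.8 × 0.238)) = 0.728 s.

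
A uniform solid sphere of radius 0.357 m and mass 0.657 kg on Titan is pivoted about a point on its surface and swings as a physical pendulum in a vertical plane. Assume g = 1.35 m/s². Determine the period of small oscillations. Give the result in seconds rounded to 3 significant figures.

3.82 s

I_cm = (2/5)mr² = 0.03349 kg·m². The pivot is at distance d = 0.357 m from the centre of mass.
By the parallel-axis theorem, I = I_cm + md² = 0.03349 + 0.08373 = 0.1172 kg·m².
T = 2π√(I/(mgd)) = 2π√(0.1172/(0.657 × 1.35 × 0.357)) = 3.82 s.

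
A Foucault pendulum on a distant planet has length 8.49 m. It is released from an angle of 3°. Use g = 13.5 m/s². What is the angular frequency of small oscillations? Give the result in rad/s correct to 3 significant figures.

ω = √(g/L) = √(13.5/8.49) = 1.26 rad/s.

1.26 rad/s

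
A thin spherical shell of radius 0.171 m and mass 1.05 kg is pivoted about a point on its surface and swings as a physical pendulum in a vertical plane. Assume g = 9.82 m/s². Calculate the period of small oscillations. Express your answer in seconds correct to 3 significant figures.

I_cm = (2/3)mr² = 0.02047 kg·m². The pivot is at distance d = 0.171 m from the centre of mass.
By the parallel-axis theorem, I = I_cm + md² = 0.02047 + 0.03070 = 0.05117 kg·m².
T = 2π√(I/(mgd)) = 2π√(0.05117/(1.05 × 9.82 × 0.171)) = 1.07 s.

1.07 s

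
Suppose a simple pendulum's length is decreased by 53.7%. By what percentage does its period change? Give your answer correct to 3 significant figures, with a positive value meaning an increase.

-32.0%

T ∝ √L, so T'/T = √(0.4630) = 0.6804.
Percentage change in T = (0.6804 − 1) × 100% = -32.0%.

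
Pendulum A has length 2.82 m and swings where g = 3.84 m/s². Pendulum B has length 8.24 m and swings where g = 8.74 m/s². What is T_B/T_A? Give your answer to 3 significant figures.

1.13

T = 2π√(L/g), so T_B/T_A = √((L_B/g_B)/(L_A/g_A)) = √((8.24/8.74)/(2.82/3.84)) = 1.13.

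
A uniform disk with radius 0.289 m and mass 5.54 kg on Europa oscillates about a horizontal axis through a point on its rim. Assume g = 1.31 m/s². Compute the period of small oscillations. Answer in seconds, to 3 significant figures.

3.61 s

I_cm = ½mr² = 0.2314 kg·m². The pivot is at distance d = 0.289 m from the centre of mass.
By the parallel-axis theorem, I = I_cm + md² = 0.2314 + 0.4627 = 0.6941 kg·m².
T = 2π√(I/(mgd)) = 2π√(0.6941/(5.54 × 1.31 × 0.289)) = 3.61 s.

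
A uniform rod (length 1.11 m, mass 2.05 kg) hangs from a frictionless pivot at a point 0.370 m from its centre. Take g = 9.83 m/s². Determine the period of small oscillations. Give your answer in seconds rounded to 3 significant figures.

For a physical pendulum T = 2π√(I/(mgd)), with d = 0.3700 m from pivot to centre of mass.
I_cm = mL²/12 = 2.05 × 1.11²/12 = 0.2105 kg·m²; I = I_cm + md² = 0.2105 + 2.05 × 0.3700² = 0.4911 kg·m².
T = 2π√(0.4911/(2.05 × 9.83 × 0.3700)) = 1.61 s.

1.61 s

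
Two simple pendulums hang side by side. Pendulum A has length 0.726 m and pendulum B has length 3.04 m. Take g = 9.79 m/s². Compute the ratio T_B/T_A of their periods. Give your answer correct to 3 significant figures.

2.05

T ∝ √L, so T_B/T_A = √(L_B/L_A) = √(3.04/0.726) = 2.05.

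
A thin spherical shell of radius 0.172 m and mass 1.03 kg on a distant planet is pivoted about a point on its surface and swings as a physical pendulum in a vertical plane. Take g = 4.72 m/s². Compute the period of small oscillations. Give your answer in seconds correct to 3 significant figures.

I_cm = (2/3)mr² = 0.02031 kg·m². The pivot is at distance d = 0.172 m from the centre of mass.
By the parallel-axis theorem, I = I_cm + md² = 0.02031 + 0.03047 = 0.05079 kg·m².
T = 2π√(I/(mgd)) = 2π√(0.05079/(1.03 × 4.72 × 0.172)) = 1.55 s.

1.55 s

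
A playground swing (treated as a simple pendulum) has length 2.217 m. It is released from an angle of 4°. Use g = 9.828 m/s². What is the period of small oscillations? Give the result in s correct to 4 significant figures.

2.984 s

T = 2π√(L/g) = 2π√(2.217/9.828) = 2π × 0.47495 = 2.984 s.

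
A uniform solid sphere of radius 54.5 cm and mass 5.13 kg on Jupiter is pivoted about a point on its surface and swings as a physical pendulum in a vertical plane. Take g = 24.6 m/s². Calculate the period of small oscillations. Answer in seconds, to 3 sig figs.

I_cm = (2/5)mr² = 0.6095 kg·m². The pivot is at distance d = 0.545 m from the centre of mass.
By the parallel-axis theorem, I = I_cm + md² = 0.6095 + 1.524 = 2.133 kg·m².
T = 2π√(I/(mgd)) = 2π√(2.133/(5.13 × 24.6 × 0.545)) = 1.11 s.

1.11 s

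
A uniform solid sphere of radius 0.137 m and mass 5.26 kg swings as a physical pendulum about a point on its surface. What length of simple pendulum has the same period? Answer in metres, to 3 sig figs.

The equivalent simple-pendulum length is L_eq = I/(md), where I is about the pivot and d = 0.1370 m.
I_cm = (2/5)mR² = 0.03949 kg·m², so I = I_cm + md² = 0.03949 + 0.09872 = 0.1382 kg·m².
L_eq = 0.1382/(5.26 × 0.1370) = 0.192 m.

0.192 m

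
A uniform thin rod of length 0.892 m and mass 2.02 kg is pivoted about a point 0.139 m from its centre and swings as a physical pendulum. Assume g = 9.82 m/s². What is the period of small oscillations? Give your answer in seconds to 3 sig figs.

1.57 s

For a physical pendulum T = 2π√(I/(mgd)), with d = 0.1390 m from pivot to centre of mass.
I_cm = mL²/12 = 2.02 × 0.892²/12 = 0.1339 kg·m²; I = I_cm + md² = 0.1339 + 2.02 × 0.1390² = 0.1730 kg·m².
T = 2π√(0.1730/(2.02 × 9.82 × 0.1390)) = 1.57 s.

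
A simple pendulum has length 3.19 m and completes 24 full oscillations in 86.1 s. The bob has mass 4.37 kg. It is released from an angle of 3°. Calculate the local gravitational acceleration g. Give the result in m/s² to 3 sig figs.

T = 86.1/24 = 3.587 s.
From T = 2π√(L/g), g = 4π²L/T² = 4π² × 3.19/3.587² = 9.79 m/s².

9.79 m/s²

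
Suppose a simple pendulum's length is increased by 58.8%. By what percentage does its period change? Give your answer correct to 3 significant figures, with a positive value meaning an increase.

T ∝ √L, so T'/T = √(1.588) = 1.260.
Percentage change in T = (1.260 − 1) × 100% = 26.0%.

26.0%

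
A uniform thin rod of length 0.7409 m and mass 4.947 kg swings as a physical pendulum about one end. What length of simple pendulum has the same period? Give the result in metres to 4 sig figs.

The equivalent simple-pendulum length is L_eq = I/(md), where I is about the pivot and d = 0.37045 m.
I_cm = (1/12)mL² = 0.22630 kg·m², so I = I_cm + md² = 0.22630 + 0.67889 = 0.90519 kg·m².
L_eq = 0.90519/(4.947 × 0.37045) = 0.4939 m.

0.4939 m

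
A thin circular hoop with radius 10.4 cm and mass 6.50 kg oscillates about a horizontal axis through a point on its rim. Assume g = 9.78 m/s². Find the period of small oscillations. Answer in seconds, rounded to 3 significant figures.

I_cm = mr² = 0.07030 kg·m². The pivot is at distance d = 0.104 m from the centre of mass.
By the parallel-axis theorem, I = I_cm + md² = 0.07030 + 0.07030 = 0.1406 kg·m².
T = 2π√(I/(mgd)) = 2π√(0.1406/(6.50 × 9.78 × 0.104)) = 0.916 s.

0.916 s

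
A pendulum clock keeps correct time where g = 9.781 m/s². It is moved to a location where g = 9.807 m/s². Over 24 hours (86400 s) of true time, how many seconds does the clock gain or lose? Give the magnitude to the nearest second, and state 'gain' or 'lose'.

gain 115 s

The clock's period scales as T ∝ 1/√g, so T'/T = √(9.781/9.807) = 0.998674.
In 86400 s of true time the clock registers 86400/0.998674 = 86514.8 s, so it gains 115 s.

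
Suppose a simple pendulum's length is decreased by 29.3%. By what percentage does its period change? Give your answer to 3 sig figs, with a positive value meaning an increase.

T ∝ √L, so T'/T = √(0.7070) = 0.8408.
Percentage change in T = (0.8408 − 1) × 100% = -15.9%.

-15.9%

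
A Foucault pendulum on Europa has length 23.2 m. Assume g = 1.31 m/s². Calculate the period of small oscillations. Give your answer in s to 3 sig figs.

T = 2π√(L/g) = 2π√(23.2/1.31) = 2π × 4.208 = 26.4 s.

26.4 s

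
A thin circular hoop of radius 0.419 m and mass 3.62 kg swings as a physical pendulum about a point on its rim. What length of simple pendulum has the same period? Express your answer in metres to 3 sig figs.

The equivalent simple-pendulum length is L_eq = I/(md), where I is about the pivot and d = 0.4190 m.
I_cm = mR² = 0.6355 kg·m², so I = I_cm + md² = 0.6355 + 0.6355 = 1.271 kg·m².
L_eq = 1.271/(3.62 × 0.4190) = 0.838 m.

0.838 m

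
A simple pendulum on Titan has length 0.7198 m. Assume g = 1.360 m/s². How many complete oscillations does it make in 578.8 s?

126

T = 2π√(L/g) = 2π√(0.7198/1.360) = 4.5711 s.
Number of complete oscillations = ⌊578.8/4.5711⌋ = ⌊126.62⌋ = 126.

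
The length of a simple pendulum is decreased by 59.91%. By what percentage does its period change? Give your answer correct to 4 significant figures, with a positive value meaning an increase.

T ∝ √L, so T'/T = √(0.40090) = 0.63317.
Percentage change in T = (0.63317 − 1) × 100% = -36.68%.

-36.68%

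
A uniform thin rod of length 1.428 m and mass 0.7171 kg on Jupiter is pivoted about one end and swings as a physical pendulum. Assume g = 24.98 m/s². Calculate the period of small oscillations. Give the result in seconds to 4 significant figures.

1.227 s

For a physical pendulum T = 2π√(I/(mgd)), with d = 0.71400 m from pivot to centre of mass.
I_cm = mL²/12 = 0.7171 × 1.428²/12 = 0.12186 kg·m²; I = I_cm + md² = 0.12186 + 0.7171 × 0.71400² = 0.48743 kg·m².
T = 2π√(0.48743/(0.7171 × 24.98 × 0.71400)) = 1.227 s.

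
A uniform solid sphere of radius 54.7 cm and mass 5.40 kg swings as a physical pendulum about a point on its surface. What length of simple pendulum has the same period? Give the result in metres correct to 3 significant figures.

The equivalent simple-pendulum length is L_eq = I/(md), where I is about the pivot and d = 0.5470 m.
I_cm = (2/5)mR² = 0.6463 kg·m², so I = I_cm + md² = 0.6463 + 1.616 = 2.262 kg·m².
L_eq = 2.262/(5.40 × 0.5470) = 0.766 m.

0.766 m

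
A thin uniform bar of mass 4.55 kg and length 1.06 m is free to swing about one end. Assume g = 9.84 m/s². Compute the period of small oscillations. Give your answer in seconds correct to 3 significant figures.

For a physical pendulum T = 2π√(I/(mgd)), with d = 0.5300 m from pivot to centre of mass.
I_cm = mL²/12 = 4.55 × 1.06²/12 = 0.4260 kg·m²; I = I_cm + md² = 0.4260 + 4.55 × 0.5300² = 1.704 kg·m².
T = 2π√(1.704/(4.55 × 9.84 × 0.5300)) = 1.68 s.

1.68 s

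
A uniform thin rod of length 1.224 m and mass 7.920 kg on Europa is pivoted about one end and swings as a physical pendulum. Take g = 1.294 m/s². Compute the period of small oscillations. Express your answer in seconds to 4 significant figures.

For a physical pendulum T = 2π√(I/(mgd)), with d = 0.61200 m from pivot to centre of mass.
I_cm = mL²/12 = 7.920 × 1.224²/12 = 0.98880 kg·m²; I = I_cm + md² = 0.98880 + 7.920 × 0.61200² = 3.9552 kg·m².
T = 2π√(3.9552/(7.920 × 1.294 × 0.61200)) = 4.990 s.

4.990 s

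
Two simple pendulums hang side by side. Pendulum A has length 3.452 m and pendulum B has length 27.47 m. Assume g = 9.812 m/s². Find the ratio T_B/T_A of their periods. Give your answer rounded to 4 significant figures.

T ∝ √L, so T_B/T_A = √(L_B/L_A) = √(27.47/3.452) = 2.821.

2.821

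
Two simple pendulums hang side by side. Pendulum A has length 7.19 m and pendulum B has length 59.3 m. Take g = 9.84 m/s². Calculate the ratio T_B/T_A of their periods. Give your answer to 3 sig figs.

T ∝ √L, so T_B/T_A = √(L_B/L_A) = √(59.3/7.19) = 2.87.

2.87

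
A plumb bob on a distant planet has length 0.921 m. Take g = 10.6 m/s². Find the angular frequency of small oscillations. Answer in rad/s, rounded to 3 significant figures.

ω = √(g/L) = √(10.6/0.921) = 3.39 rad/s.

3.39 rad/s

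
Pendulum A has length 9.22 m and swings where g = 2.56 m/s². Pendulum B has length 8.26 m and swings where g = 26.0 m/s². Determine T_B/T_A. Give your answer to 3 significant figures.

T = 2π√(L/g), so T_B/T_A = √((L_B/g_B)/(L_A/g_A)) = √((8.26/26.0)/(9.22/2.56)) = 0.297.

0.297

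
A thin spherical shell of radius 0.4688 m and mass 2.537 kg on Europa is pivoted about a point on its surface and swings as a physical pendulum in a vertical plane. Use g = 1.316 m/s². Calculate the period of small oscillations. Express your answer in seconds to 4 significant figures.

I_cm = (2/3)mr² = 0.37171 kg·m². The pivot is at distance d = 0.4688 m from the centre of mass.
By the parallel-axis theorem, I = I_cm + md² = 0.37171 + 0.55757 = 0.92928 kg·m².
T = 2π√(I/(mgd)) = 2π√(0.92928/(2.537 × 1.316 × 0.4688)) = 4.841 s.

4.841 s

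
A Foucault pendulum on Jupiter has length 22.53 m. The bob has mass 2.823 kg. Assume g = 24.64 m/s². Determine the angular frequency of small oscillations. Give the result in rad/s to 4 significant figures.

1.046 rad/s

ω = √(g/L) = √(24.64/22.53) = 1.046 rad/s.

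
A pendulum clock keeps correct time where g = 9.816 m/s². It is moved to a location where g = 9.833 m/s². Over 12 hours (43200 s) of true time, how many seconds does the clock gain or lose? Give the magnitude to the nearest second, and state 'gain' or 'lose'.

gain 37 s

The clock's period scales as T ∝ 1/√g, so T'/T = √(9.816/9.833) = 0.999135.
In 43200 s of true time the clock registers 43200/0.999135 = 43237.4 s, so it gains 37 s.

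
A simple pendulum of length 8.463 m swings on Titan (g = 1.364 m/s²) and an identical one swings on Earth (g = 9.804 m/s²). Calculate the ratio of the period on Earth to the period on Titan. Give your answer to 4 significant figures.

T ∝ 1/√g, so T₂/T₁ = √(g₁/g₂) = √(1.364/9.804) = 0.3730.

0.3730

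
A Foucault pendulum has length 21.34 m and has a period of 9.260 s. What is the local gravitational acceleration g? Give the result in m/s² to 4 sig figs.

9.825 m/s²

From T = 2π√(L/g), g = 4π²L/T² = 4π² × 21.34/9.2600² = 9.825 m/s².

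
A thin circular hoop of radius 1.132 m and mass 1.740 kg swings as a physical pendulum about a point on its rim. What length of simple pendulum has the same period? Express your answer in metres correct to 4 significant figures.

2.264 m

The equivalent simple-pendulum length is L_eq = I/(md), where I is about the pivot and d = 1.1320 m.
I_cm = mR² = 2.2297 kg·m², so I = I_cm + md² = 2.2297 + 2.2297 = 4.4594 kg·m².
L_eq = 4.4594/(1.740 × 1.1320) = 2.264 m.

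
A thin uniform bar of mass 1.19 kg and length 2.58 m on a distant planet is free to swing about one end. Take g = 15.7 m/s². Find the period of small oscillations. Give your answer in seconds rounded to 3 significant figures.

For a physical pendulum T = 2π√(I/(mgd)), with d = 1.290 m from pivot to centre of mass.
I_cm = mL²/12 = 1.19 × 2.58²/12 = 0.6601 kg·m²; I = I_cm + md² = 0.6601 + 1.19 × 1.290² = 2.640 kg·m².
T = 2π√(2.640/(1.19 × 15.7 × 1.290)) = 2.08 s.

2.08 s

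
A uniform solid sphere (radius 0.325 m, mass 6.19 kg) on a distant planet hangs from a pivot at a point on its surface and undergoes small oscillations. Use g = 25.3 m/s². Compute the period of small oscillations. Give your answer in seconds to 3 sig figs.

0.843 s

I_cm = (2/5)mr² = 0.2615 kg·m². The pivot is at distance d = 0.325 m from the centre of mass.
By the parallel-axis theorem, I = I_cm + md² = 0.2615 + 0.6538 = 0.9153 kg·m².
T = 2π√(I/(mgd)) = 2π√(0.9153/(6.19 × 25.3 × 0.325)) = 0.843 s.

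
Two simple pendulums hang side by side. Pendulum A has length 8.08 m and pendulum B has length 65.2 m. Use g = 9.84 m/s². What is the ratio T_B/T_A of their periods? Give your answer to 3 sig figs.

T ∝ √L, so T_B/T_A = √(L_B/L_A) = √(65.2/8.08) = 2.84.

2.84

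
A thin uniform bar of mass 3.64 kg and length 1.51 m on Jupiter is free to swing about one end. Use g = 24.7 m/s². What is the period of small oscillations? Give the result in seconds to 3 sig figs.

For a physical pendulum T = 2π√(I/(mgd)), with d = 0.7550 m from pivot to centre of mass.
I_cm = mL²/12 = 3.64 × 1.51²/12 = 0.6916 kg·m²; I = I_cm + md² = 0.6916 + 3.64 × 0.7550² = 2.767 kg·m².
T = 2π√(2.767/(3.64 × 24.7 × 0.7550)) = 1.27 s.

1.27 s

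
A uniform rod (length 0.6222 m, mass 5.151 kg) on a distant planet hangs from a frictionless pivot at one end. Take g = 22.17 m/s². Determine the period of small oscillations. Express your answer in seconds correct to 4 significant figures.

For a physical pendulum T = 2π√(I/(mgd)), with d = 0.31110 m from pivot to centre of mass.
I_cm = mL²/12 = 5.151 × 0.6222²/12 = 0.16618 kg·m²; I = I_cm + md² = 0.16618 + 5.151 × 0.31110² = 0.66471 kg·m².
T = 2π√(0.66471/(5.151 × 22.17 × 0.31110)) = 0.8594 s.

0.8594 s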